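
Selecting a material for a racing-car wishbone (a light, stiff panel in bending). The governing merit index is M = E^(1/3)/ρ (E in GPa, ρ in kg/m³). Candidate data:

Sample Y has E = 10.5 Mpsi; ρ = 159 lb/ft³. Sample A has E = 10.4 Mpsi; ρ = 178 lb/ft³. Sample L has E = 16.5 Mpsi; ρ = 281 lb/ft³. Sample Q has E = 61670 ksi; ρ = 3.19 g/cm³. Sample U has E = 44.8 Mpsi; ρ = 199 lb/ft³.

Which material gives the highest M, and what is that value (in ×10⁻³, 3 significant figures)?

sample Q, M = 2.36×10⁻³

In SI units:
  sample Y: E = 72.39 GPa, ρ = 2547 kg/m³
  sample A: E = 71.71 GPa, ρ = 2851 kg/m³
  sample L: E = 113.8 GPa, ρ = 4501 kg/m³
  sample Q: E = 425.2 GPa, ρ = 3190 kg/m³
  sample U: E = 308.9 GPa, ρ = 3188 kg/m³
  sample Q: M = 2.36×10⁻³
  sample U: M = 2.12×10⁻³
  sample Y: M = 1.64×10⁻³
  sample A: M = 1.46×10⁻³
  sample L: M = 1.08×10⁻³
The maximum is for sample Q.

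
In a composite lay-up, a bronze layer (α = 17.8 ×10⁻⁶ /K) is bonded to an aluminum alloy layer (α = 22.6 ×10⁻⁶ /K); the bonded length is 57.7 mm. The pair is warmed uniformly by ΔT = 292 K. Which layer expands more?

aluminum alloy

α(bronze) = 17.8×10⁻⁶/K vs α(aluminum alloy) = 22.6×10⁻⁶/K.
Higher α expands more for the same ΔT: aluminum alloy.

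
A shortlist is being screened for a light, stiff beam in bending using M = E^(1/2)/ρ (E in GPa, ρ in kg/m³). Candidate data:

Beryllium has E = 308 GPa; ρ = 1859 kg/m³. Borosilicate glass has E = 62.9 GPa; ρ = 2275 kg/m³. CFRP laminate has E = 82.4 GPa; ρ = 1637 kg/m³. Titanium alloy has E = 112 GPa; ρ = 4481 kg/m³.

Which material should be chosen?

beryllium

Evaluate M for each candidate:
  beryllium: M = 9.44×10⁻³
  CFRP laminate: M = 5.55×10⁻³
  borosilicate glass: M = 3.49×10⁻³
  titanium alloy: M = 2.36×10⁻³
Beryllium has the largest M.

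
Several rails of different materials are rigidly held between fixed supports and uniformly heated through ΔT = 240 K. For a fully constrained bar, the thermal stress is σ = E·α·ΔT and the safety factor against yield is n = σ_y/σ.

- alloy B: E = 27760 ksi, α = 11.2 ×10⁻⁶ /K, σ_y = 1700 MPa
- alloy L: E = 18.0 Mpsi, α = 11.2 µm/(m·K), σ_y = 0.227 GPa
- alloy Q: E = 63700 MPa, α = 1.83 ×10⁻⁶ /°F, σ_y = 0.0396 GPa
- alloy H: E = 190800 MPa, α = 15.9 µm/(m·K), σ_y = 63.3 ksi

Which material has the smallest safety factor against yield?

In consistent units (E in GPa, α in ×10⁻⁶/K, σ_y in MPa):
  alloy B: E = 191.4, α = 11.2, σ_y = 1700 → σ = 514 MPa, n = 3.30
  alloy L: E = 124.1, α = 11.2, σ_y = 227.0 → σ = 334 MPa, n = 0.680
  alloy Q: E = 63.70, α = 3.29, σ_y = 39.60 → σ = 50.4 MPa, n = 0.786
  alloy H: E = 190.8, α = 15.9, σ_y = 436.4 → σ = 728 MPa, n = 0.599
Alloy H has the lowest safety factor, n = 0.599.

alloy H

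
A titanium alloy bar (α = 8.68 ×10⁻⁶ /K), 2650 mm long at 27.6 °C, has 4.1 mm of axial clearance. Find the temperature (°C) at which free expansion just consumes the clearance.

α·L₀·ΔT = 4.1 mm ⇒ ΔT = 4.1 / (8.68×10⁻⁶ × 2650.0) = 178.2 K.
T = 27.6 + 178.2 = 205.8 °C.

206 °C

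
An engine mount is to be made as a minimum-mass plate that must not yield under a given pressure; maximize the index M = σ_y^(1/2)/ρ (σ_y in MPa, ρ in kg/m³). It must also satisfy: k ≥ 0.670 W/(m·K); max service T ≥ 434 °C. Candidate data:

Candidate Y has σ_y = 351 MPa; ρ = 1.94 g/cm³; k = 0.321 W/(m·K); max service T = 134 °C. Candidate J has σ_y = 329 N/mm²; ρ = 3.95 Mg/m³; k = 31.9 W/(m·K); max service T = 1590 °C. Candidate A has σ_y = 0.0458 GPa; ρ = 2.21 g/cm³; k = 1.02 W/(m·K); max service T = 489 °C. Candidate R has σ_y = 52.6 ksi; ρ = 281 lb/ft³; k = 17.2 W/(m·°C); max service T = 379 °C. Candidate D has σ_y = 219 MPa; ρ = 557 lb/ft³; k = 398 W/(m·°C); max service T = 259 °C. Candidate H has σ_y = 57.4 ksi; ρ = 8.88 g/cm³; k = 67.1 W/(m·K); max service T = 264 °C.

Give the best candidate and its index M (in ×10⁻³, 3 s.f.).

Screen on constraints: k ≥ 0.670 W/(m·K); max service T ≥ 434 °C. Survivors: candidate J, candidate A.
Normalizing units and computing the index:
  candidate J: σ_y = 329.0 MPa, ρ = 3950 kg/m³
  candidate A: σ_y = 45.80 MPa, ρ = 2210 kg/m³
  candidate J: M = 4.59×10⁻³
  candidate A: M = 3.06×10⁻³
Candidate J ranks first.

candidate J, M = 4.59×10⁻³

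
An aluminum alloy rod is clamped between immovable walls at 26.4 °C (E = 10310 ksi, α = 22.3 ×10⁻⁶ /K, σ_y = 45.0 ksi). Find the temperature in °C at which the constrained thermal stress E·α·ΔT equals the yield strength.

222 °C

E = 10310 ksi = 71.08 GPa.
σ_y = 45.0 ksi = 310.3 MPa.
E·α·ΔT = 310.3 MPa ⇒ ΔT = 310.3 / (71.08×10³ × 22.3×10⁻⁶) = 195.7 K.
T = 26.4 + 195.7 = 222.1 °C.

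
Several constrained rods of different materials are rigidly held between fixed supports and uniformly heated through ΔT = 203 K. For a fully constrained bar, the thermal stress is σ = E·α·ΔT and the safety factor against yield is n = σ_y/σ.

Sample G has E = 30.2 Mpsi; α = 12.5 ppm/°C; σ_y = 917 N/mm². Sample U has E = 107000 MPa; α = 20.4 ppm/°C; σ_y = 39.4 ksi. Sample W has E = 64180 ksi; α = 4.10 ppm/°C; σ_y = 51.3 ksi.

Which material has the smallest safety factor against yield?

sample U

Converting E to GPa, α to ×10⁻⁶/K, σ_y to MPa, then σ and n for each:
  sample G: E = 208.2, α = 12.5, σ_y = 917.0 → σ = 528 MPa, n = 1.74
  sample U: E = 107.0, α = 20.4, σ_y = 271.7 → σ = 443 MPa, n = 0.613
  sample W: E = 442.5, α = 4.10, σ_y = 353.7 → σ = 368 MPa, n = 0.960
Sample U has the lowest safety factor, n = 0.613.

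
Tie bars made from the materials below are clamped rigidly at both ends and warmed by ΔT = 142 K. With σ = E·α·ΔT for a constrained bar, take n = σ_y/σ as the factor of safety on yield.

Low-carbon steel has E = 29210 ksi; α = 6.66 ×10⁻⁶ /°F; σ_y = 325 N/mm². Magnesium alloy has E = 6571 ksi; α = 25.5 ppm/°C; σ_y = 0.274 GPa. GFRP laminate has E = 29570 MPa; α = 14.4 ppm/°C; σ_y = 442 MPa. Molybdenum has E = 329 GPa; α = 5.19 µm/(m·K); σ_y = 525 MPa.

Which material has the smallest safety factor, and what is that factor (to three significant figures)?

low-carbon steel, n = 0.948

Per material, after unit conversion:
  low-carbon steel: E = 201.4, α = 12.0, σ_y = 325.0 → σ = 343 MPa, n = 0.948
  magnesium alloy: E = 45.31, α = 25.5, σ_y = 274.0 → σ = 164 MPa, n = 1.67
  GFRP laminate: E = 29.57, α = 14.4, σ_y = 442.0 → σ = 60.5 MPa, n = 7.31
  molybdenum: E = 329.0, α = 5.19, σ_y = 525.0 → σ = 242 MPa, n = 2.17
Smallest n: low-carbon steel with n = 0.948.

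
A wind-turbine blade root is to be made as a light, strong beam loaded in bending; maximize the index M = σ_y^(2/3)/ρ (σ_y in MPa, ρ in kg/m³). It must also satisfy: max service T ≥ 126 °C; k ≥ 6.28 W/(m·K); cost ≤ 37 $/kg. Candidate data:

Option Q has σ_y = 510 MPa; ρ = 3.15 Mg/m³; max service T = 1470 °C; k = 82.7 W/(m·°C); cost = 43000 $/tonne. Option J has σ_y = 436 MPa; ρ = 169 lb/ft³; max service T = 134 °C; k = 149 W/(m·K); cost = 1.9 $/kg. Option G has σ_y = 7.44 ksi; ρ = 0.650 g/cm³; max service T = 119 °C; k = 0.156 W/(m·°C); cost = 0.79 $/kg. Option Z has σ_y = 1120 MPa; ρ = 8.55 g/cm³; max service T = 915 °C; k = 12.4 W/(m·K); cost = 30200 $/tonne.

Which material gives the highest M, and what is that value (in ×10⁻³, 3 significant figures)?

Screen on constraints: max service T ≥ 126 °C; k ≥ 6.28 W/(m·K); cost ≤ 37 $/kg. Survivors: option J, option Z.
In SI units:
  option J: σ_y = 436.0 MPa, ρ = 2707 kg/m³
  option Z: σ_y = 1120 MPa, ρ = 8550 kg/m³
  option J: M = 21.2×10⁻³
  option Z: M = 12.6×10⁻³
The maximum is for option J.

option J, M = 21.2×10⁻³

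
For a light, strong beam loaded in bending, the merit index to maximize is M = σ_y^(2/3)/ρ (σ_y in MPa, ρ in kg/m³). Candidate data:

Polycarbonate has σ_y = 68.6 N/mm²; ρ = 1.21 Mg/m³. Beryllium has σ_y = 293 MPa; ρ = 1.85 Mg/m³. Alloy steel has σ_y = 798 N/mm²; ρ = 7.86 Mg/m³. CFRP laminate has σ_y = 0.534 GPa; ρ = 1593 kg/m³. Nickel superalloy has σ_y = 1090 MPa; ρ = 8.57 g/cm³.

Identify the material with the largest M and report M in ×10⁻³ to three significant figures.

Convert each candidate to consistent units, then evaluate M:
  polycarbonate: σ_y = 68.60 MPa, ρ = 1210 kg/m³
  beryllium: σ_y = 293.0 MPa, ρ = 1850 kg/m³
  alloy steel: σ_y = 798.0 MPa, ρ = 7860 kg/m³
  CFRP laminate: σ_y = 534.0 MPa, ρ = 1593 kg/m³
  nickel superalloy: σ_y = 1090 MPa, ρ = 8570 kg/m³
  CFRP laminate: M = 41.3×10⁻³
  beryllium: M = 23.8×10⁻³
  polycarbonate: M = 13.8×10⁻³
  nickel superalloy: M = 12.4×10⁻³
  alloy steel: M = 10.9×10⁻³
The maximum is for CFRP laminate.

CFRP laminate, M = 41.3×10⁻³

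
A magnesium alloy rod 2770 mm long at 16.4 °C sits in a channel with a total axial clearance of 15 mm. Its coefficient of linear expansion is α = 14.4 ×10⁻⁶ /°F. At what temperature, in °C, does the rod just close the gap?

225 °C

α = 14.4×10⁻⁶/°F × 9/5 = 25.9×10⁻⁶/K.
α·L₀·ΔT = 15.0 mm ⇒ ΔT = 15.0 / (25.9×10⁻⁶ × 2770.0) = 208.9 K.
T = 16.4 + 208.9 = 225.3 °C.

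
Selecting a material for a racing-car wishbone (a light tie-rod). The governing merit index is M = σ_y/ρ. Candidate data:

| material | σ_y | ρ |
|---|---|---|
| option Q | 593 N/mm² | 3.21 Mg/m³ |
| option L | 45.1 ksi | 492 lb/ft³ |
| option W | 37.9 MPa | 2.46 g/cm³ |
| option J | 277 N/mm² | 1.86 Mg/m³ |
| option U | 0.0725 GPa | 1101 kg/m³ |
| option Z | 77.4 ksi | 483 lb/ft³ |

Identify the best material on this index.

option Q

In SI units:
  option Q: σ_y = 593.0 MPa, ρ = 3210 kg/m³
  option L: σ_y = 311.0 MPa, ρ = 7881 kg/m³
  option W: σ_y = 37.90 MPa, ρ = 2460 kg/m³
  option J: σ_y = 277.0 MPa, ρ = 1860 kg/m³
  option U: σ_y = 72.50 MPa, ρ = 1101 kg/m³
  option Z: σ_y = 533.7 MPa, ρ = 7737 kg/m³
  option Q: M = 185 kN·m/kg
  option J: M = 149 kN·m/kg
  option Z: M = 69.0 kN·m/kg
  option U: M = 65.8 kN·m/kg
  option L: M = 39.5 kN·m/kg
  option W: M = 15.4 kN·m/kg
Highest index: option Q.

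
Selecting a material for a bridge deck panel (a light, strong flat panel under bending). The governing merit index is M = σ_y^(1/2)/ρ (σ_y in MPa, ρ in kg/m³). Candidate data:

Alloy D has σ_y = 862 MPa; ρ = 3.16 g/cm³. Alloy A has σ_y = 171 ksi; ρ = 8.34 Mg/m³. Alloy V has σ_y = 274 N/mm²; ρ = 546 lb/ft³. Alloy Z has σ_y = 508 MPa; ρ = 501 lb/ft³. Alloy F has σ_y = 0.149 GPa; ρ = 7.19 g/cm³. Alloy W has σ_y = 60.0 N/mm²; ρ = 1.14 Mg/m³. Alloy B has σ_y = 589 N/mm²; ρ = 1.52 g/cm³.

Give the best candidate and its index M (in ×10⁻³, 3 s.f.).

Putting every candidate on a common basis:
  alloy D: σ_y = 862.0 MPa, ρ = 3160 kg/m³
  alloy A: σ_y = 1179 MPa, ρ = 8340 kg/m³
  alloy V: σ_y = 274.0 MPa, ρ = 8746 kg/m³
  alloy Z: σ_y = 508.0 MPa, ρ = 8025 kg/m³
  alloy F: σ_y = 149.0 MPa, ρ = 7190 kg/m³
  alloy W: σ_y = 60.00 MPa, ρ = 1140 kg/m³
  alloy B: σ_y = 589.0 MPa, ρ = 1520 kg/m³
  alloy B: M = 16.0×10⁻³
  alloy D: M = 9.29×10⁻³
  alloy W: M = 6.79×10⁻³
  alloy A: M = 4.12×10⁻³
  alloy Z: M = 2.81×10⁻³
  alloy V: M = 1.89×10⁻³
  alloy F: M = 1.70×10⁻³
Highest index: alloy B.

alloy B, M = 16.0×10⁻³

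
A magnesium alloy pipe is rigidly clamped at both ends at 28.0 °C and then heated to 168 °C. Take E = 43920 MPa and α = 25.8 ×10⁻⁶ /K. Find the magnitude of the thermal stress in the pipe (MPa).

159 MPa

E = 43920 MPa = 43.92 GPa.
ΔT = 140.0 K. Constrained thermal stress σ = E·α·ΔT = 43.92×10³ MPa × 25.8×10⁻⁶ × 140.0 = 159 MPa (compressive).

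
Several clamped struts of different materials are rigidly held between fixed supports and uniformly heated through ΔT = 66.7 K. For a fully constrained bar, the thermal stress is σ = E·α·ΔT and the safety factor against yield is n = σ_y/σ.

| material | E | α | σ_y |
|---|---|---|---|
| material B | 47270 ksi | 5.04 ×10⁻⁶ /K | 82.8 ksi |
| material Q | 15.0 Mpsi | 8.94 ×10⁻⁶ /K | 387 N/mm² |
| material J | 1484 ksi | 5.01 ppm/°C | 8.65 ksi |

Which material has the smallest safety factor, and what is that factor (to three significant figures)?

Per material, after unit conversion:
  material B: E = 325.9, α = 5.04, σ_y = 570.9 → σ = 110 MPa, n = 5.21
  material Q: E = 103.4, α = 8.94, σ_y = 387.0 → σ = 61.7 MPa, n = 6.28
  material J: E = 10.23, α = 5.01, σ_y = 59.64 → σ = 3.42 MPa, n = 17.4
Smallest n: material B with n = 5.21.

material B, n = 5.21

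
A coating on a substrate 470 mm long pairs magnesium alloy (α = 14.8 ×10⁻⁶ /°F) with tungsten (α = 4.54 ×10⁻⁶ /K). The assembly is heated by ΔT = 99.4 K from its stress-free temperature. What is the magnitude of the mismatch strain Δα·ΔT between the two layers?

magnesium alloy: α = 14.8×10⁻⁶/°F × 9/5 = 26.6×10⁻⁶/K.
Δα = |26.6 − 4.54|×10⁻⁶/K = 22.1×10⁻⁶/K.
Mismatch strain = Δα·ΔT = 22.1×10⁻⁶ × 99.4 = 2.20×10⁻³.

2.20×10⁻³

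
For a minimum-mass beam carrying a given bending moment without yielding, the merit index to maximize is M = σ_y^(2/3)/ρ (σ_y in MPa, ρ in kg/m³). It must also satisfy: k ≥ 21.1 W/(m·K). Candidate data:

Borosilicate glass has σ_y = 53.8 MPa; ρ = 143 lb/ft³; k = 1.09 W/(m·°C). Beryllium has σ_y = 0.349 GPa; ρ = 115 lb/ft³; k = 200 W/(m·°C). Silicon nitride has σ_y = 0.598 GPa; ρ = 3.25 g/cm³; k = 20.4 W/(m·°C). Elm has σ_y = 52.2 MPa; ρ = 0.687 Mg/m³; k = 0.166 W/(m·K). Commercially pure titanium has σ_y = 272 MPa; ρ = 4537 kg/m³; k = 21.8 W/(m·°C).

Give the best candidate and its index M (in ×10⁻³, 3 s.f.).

beryllium, M = 26.9×10⁻³

Screen on constraints: k ≥ 21.1 W/(m·K). Survivors: beryllium, commercially pure titanium.
Normalizing units and computing the index:
  beryllium: σ_y = 349.0 MPa, ρ = 1842 kg/m³
  commercially pure titanium: σ_y = 272.0 MPa, ρ = 4537 kg/m³
  beryllium: M = 26.9×10⁻³
  commercially pure titanium: M = 9.25×10⁻³
Highest index: beryllium.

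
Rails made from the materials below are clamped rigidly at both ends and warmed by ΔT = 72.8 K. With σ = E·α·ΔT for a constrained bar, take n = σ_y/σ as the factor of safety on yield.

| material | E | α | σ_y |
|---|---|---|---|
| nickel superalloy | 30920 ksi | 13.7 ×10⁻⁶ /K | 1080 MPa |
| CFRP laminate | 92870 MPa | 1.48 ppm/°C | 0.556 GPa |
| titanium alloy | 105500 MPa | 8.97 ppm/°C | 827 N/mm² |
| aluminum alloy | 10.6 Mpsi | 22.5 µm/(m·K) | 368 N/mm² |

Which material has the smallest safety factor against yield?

Per material, after unit conversion:
  nickel superalloy: E = 213.2, α = 13.7, σ_y = 1080 → σ = 213 MPa, n = 5.08
  CFRP laminate: E = 92.87, α = 1.48, σ_y = 556.0 → σ = 10.0 MPa, n = 55.6
  titanium alloy: E = 105.5, α = 8.97, σ_y = 827.0 → σ = 68.9 MPa, n = 12.0
  aluminum alloy: E = 73.08, α = 22.5, σ_y = 368.0 → σ = 120 MPa, n = 3.07
The minimum is aluminum alloy at n = 3.07.

aluminum alloy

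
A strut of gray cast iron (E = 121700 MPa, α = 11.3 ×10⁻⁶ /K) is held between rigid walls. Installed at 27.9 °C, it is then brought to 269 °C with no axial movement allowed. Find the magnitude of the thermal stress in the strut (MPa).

332 MPa

E = 121700 MPa = 121.7 GPa.
ΔT = 241.1 K. Constrained thermal stress σ = E·α·ΔT = 121.7×10³ MPa × 11.3×10⁻⁶ × 241.1 = 332 MPa (compressive).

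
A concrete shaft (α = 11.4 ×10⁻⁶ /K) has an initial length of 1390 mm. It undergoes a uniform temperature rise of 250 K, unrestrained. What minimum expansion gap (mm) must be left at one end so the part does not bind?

3.96 mm

ΔL = α·L₀·ΔT = 11.4×10⁻⁶ × 1390 mm × 250.0 K = 3.96 mm.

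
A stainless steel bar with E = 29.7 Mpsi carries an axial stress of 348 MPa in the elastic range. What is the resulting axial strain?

E = 29.7 Mpsi = 204.8 GPa = 204800 MPa.
ε = σ/E = 348 / 204800 = 1.70×10⁻³.

1.70×10⁻³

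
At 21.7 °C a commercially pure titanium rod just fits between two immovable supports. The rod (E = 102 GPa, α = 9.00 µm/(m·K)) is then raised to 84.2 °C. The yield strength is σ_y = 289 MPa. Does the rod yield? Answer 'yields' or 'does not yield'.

ΔT = 62.50 K. Constrained thermal stress σ = E·α·ΔT = 102.0×10³ MPa × 9.00×10⁻⁶ × 62.50 = 57.4 MPa (compressive).
Compare to σ_y = 289 MPa: σ < σ_y, so it does not yield.

does not yield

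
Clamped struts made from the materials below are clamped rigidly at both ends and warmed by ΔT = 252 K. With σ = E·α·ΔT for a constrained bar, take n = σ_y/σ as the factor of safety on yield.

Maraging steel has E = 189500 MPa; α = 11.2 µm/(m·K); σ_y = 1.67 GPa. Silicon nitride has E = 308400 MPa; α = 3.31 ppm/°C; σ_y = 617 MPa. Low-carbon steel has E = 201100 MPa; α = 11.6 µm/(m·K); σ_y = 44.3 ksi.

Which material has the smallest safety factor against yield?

Per material, after unit conversion:
  maraging steel: E = 189.5, α = 11.2, σ_y = 1670 → σ = 535 MPa, n = 3.12
  silicon nitride: E = 308.4, α = 3.31, σ_y = 617.0 → σ = 257 MPa, n = 2.40
  low-carbon steel: E = 201.1, α = 11.6, σ_y = 305.4 → σ = 588 MPa, n = 0.520
The minimum is low-carbon steel at n = 0.520.

low-carbon steel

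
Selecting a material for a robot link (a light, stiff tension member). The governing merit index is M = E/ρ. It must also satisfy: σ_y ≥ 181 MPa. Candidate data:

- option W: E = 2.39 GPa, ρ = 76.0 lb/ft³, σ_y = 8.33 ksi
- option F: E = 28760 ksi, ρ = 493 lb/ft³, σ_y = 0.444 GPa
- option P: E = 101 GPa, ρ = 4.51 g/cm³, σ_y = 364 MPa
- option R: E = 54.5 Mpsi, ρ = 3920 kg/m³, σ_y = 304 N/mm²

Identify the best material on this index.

option R

Screen on constraints: σ_y ≥ 181 MPa. Survivors: option F, option P, option R.
Normalizing units and computing the index:
  option F: E = 198.3 GPa, ρ = 7897 kg/m³
  option P: E = 101.0 GPa, ρ = 4510 kg/m³
  option R: E = 375.8 GPa, ρ = 3920 kg/m³
  option R: M = 95.9 MN·m/kg
  option F: M = 25.1 MN·m/kg
  option P: M = 22.4 MN·m/kg
The maximum is for option R.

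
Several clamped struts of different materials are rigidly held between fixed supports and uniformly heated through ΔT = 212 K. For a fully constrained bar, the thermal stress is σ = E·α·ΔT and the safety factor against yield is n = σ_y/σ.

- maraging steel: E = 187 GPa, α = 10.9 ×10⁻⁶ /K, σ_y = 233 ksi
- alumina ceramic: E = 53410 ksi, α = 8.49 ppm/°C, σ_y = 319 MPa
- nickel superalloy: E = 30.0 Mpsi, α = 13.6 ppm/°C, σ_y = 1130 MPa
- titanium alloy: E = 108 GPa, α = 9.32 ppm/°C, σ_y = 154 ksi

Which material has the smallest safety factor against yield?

Converting E to GPa, α to ×10⁻⁶/K, σ_y to MPa, then σ and n for each:
  maraging steel: E = 187.0, α = 10.9, σ_y = 1606 → σ = 432 MPa, n = 3.72
  alumina ceramic: E = 368.2, α = 8.49, σ_y = 319.0 → σ = 663 MPa, n = 0.481
  nickel superalloy: E = 206.8, α = 13.6, σ_y = 1130 → σ = 596 MPa, n = 1.89
  titanium alloy: E = 108.0, α = 9.32, σ_y = 1062 → σ = 213 MPa, n = 4.98
The minimum is alumina ceramic at n = 0.481.

alumina ceramic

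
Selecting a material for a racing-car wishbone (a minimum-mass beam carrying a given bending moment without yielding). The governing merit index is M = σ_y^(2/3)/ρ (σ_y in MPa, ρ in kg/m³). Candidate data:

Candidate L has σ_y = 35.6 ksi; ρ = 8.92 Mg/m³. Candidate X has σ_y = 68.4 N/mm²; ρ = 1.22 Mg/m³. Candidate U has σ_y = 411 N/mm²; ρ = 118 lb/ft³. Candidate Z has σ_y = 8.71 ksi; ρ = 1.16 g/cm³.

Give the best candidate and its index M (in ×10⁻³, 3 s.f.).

Normalizing units and computing the index:
  candidate L: σ_y = 245.5 MPa, ρ = 8920 kg/m³
  candidate X: σ_y = 68.40 MPa, ρ = 1220 kg/m³
  candidate U: σ_y = 411.0 MPa, ρ = 1890 kg/m³
  candidate Z: σ_y = 60.05 MPa, ρ = 1160 kg/m³
  candidate U: M = 29.2×10⁻³
  candidate X: M = 13.7×10⁻³
  candidate Z: M = 13.2×10⁻³
  candidate L: M = 4.39×10⁻³
Candidate U ranks first.

candidate U, M = 29.2×10⁻³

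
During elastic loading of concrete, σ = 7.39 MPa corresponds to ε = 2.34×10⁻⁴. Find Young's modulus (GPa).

31.6 GPa

E = σ/ε = 7.39 MPa / 2.34×10⁻⁴ = 31580 MPa = 31.6 GPa.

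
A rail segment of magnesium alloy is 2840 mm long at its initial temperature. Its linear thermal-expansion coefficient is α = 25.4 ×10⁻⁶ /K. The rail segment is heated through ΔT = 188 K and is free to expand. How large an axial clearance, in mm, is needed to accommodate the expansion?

ΔL = α·L₀·ΔT = 25.4×10⁻⁶ × 2840 mm × 188.0 K = 13.6 mm.

13.6 mm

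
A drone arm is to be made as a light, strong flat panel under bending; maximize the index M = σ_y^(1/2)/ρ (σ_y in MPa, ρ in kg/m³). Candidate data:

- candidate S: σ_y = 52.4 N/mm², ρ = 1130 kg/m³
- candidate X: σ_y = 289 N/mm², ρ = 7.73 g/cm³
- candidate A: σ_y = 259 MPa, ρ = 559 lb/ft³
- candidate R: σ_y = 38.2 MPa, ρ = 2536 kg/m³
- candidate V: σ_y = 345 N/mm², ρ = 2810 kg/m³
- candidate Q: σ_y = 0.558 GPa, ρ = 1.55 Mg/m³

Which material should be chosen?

candidate Q

In SI units:
  candidate S: σ_y = 52.40 MPa, ρ = 1130 kg/m³
  candidate X: σ_y = 289.0 MPa, ρ = 7730 kg/m³
  candidate A: σ_y = 259.0 MPa, ρ = 8954 kg/m³
  candidate R: σ_y = 38.20 MPa, ρ = 2536 kg/m³
  candidate V: σ_y = 345.0 MPa, ρ = 2810 kg/m³
  candidate Q: σ_y = 558.0 MPa, ρ = 1550 kg/m³
  candidate Q: M = 15.2×10⁻³
  candidate V: M = 6.61×10⁻³
  candidate S: M = 6.41×10⁻³
  candidate R: M = 2.44×10⁻³
  candidate X: M = 2.20×10⁻³
  candidate A: M = 1.80×10⁻³
Candidate Q ranks first.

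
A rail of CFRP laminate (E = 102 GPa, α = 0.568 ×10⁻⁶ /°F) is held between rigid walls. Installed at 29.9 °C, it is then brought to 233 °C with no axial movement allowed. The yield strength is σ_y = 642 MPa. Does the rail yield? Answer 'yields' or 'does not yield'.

α = 0.568×10⁻⁶/°F × 9/5 = 1.02×10⁻⁶/K.
ΔT = 203.1 K. Constrained thermal stress σ = E·α·ΔT = 102.0×10³ MPa × 1.02×10⁻⁶ × 203.1 = 21.2 MPa (compressive).
Compare to σ_y = 642 MPa: σ < σ_y, so it does not yield.

does not yield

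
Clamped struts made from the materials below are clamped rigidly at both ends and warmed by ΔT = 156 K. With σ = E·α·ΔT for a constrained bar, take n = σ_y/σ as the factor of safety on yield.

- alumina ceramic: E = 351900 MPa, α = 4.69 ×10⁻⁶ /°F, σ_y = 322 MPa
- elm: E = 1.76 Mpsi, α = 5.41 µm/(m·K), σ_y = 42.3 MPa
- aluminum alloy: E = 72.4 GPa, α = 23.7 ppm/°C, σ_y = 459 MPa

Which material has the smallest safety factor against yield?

alumina ceramic

Per material, after unit conversion:
  alumina ceramic: E = 351.9, α = 8.44, σ_y = 322.0 → σ = 463 MPa, n = 0.695
  elm: E = 12.13, α = 5.41, σ_y = 42.30 → σ = 10.2 MPa, n = 4.13
  aluminum alloy: E = 72.40, α = 23.7, σ_y = 459.0 → σ = 268 MPa, n = 1.71
The minimum is alumina ceramic at n = 0.695.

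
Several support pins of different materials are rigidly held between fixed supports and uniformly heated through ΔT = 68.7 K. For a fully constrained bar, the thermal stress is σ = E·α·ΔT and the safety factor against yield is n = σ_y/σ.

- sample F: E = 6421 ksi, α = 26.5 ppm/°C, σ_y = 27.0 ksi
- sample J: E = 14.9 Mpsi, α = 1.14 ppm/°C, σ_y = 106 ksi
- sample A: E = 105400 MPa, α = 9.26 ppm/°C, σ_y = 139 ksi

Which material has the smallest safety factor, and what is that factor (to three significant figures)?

Converting E to GPa, α to ×10⁻⁶/K, σ_y to MPa, then σ and n for each:
  sample F: E = 44.27, α = 26.5, σ_y = 186.2 → σ = 80.6 MPa, n = 2.31
  sample J: E = 102.7, α = 1.14, σ_y = 730.8 → σ = 8.05 MPa, n = 90.8
  sample A: E = 105.4, α = 9.26, σ_y = 958.4 → σ = 67.1 MPa, n = 14.3
Sample F has the lowest safety factor, n = 2.31.

sample F, n = 2.31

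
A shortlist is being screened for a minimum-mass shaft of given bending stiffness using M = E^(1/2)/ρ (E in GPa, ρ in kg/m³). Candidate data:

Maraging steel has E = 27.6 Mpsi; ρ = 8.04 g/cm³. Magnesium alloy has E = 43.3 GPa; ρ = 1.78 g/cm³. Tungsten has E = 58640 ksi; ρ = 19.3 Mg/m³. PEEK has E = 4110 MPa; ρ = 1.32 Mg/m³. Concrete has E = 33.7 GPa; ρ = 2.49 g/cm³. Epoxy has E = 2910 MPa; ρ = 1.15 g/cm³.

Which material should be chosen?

magnesium alloy

After converting to SI:
  maraging steel: E = 190.3 GPa, ρ = 8040 kg/m³
  magnesium alloy: E = 43.30 GPa, ρ = 1780 kg/m³
  tungsten: E = 404.3 GPa, ρ = 19300 kg/m³
  PEEK: E = 4.110 GPa, ρ = 1320 kg/m³
  concrete: E = 33.70 GPa, ρ = 2490 kg/m³
  epoxy: E = 2.910 GPa, ρ = 1150 kg/m³
  magnesium alloy: M = 3.70×10⁻³
  concrete: M = 2.33×10⁻³
  maraging steel: M = 1.72×10⁻³
  PEEK: M = 1.54×10⁻³
  epoxy: M = 1.48×10⁻³
  tungsten: M = 1.04×10⁻³
Magnesium alloy ranks first.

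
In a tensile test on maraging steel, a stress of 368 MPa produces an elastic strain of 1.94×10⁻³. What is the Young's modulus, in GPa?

190 GPa

E = σ/ε = 368 MPa / 1.94×10⁻³ = 189700 MPa = 190 GPa.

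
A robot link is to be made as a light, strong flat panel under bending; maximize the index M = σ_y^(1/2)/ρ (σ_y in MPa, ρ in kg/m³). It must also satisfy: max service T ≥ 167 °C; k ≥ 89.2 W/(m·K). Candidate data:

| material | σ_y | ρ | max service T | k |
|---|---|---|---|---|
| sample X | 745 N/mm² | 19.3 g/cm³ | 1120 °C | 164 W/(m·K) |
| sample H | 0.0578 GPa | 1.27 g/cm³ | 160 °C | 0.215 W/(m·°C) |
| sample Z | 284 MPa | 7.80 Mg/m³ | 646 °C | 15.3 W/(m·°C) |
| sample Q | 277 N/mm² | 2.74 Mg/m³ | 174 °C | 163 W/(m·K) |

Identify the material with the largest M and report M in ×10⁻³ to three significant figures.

sample Q, M = 6.07×10⁻³

Screen on constraints: max service T ≥ 167 °C; k ≥ 89.2 W/(m·K). Survivors: sample X, sample Q.
In SI units:
  sample X: σ_y = 745.0 MPa, ρ = 19300 kg/m³
  sample Q: σ_y = 277.0 MPa, ρ = 2740 kg/m³
  sample Q: M = 6.07×10⁻³
  sample X: M = 1.41×10⁻³
The maximum is for sample Q.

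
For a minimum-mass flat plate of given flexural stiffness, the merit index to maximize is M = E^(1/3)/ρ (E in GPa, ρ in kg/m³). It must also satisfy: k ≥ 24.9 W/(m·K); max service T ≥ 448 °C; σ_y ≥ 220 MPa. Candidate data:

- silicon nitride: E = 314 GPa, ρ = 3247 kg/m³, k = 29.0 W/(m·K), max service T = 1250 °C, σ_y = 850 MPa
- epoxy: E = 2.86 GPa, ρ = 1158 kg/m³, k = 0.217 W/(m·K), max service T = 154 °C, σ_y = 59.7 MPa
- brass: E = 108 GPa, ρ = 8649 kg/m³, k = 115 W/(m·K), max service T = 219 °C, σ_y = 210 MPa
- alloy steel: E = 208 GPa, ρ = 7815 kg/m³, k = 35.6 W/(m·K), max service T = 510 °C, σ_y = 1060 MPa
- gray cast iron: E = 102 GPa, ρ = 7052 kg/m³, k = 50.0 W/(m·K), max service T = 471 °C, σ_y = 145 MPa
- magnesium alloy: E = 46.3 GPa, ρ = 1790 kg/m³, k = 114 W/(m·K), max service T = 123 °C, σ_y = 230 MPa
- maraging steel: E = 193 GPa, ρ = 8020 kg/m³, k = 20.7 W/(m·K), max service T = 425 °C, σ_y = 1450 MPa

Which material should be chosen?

Screen on constraints: k ≥ 24.9 W/(m·K); max service T ≥ 448 °C; σ_y ≥ 220 MPa. Survivors: silicon nitride, alloy steel.
Computing M directly (units already consistent):
  silicon nitride: M = 2.09×10⁻³
  alloy steel: M = 0.758×10⁻³
Silicon nitride has the largest M.

silicon nitride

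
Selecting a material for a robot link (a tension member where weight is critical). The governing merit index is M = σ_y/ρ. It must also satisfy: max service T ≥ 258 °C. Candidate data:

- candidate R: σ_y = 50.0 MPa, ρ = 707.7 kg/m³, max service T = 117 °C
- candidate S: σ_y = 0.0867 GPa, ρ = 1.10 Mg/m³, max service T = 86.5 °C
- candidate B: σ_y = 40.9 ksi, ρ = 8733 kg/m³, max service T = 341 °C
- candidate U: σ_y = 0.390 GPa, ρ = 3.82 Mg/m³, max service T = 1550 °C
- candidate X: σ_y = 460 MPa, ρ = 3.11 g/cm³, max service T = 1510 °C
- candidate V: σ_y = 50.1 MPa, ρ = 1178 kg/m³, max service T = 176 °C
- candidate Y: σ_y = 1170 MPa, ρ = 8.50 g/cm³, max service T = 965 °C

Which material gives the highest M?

Screen on constraints: max service T ≥ 258 °C. Survivors: candidate B, candidate U, candidate X, candidate Y.
Convert each candidate to consistent units, then evaluate M:
  candidate B: σ_y = 282.0 MPa, ρ = 8733 kg/m³
  candidate U: σ_y = 390.0 MPa, ρ = 3820 kg/m³
  candidate X: σ_y = 460.0 MPa, ρ = 3110 kg/m³
  candidate Y: σ_y = 1170 MPa, ρ = 8500 kg/m³
  candidate X: M = 148 kN·m/kg
  candidate Y: M = 138 kN·m/kg
  candidate U: M = 102 kN·m/kg
  candidate B: M = 32.3 kN·m/kg
Candidate X has the largest M.

candidate X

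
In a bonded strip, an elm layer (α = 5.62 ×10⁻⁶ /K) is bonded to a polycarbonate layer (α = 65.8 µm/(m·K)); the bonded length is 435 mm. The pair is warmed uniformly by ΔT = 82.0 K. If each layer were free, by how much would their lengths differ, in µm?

Δα = |5.62 − 65.8|×10⁻⁶/K = 60.2×10⁻⁶/K.
ΔL_mismatch = Δα·L·ΔT = 60.2×10⁻⁶ × 435.0 mm × 82.0 K = 2150 µm.

2150 µm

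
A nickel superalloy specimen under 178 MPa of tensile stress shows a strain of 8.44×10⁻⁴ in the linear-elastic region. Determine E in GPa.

211 GPa

E = σ/ε = 178 MPa / 8.44×10⁻⁴ = 210900 MPa = 211 GPa.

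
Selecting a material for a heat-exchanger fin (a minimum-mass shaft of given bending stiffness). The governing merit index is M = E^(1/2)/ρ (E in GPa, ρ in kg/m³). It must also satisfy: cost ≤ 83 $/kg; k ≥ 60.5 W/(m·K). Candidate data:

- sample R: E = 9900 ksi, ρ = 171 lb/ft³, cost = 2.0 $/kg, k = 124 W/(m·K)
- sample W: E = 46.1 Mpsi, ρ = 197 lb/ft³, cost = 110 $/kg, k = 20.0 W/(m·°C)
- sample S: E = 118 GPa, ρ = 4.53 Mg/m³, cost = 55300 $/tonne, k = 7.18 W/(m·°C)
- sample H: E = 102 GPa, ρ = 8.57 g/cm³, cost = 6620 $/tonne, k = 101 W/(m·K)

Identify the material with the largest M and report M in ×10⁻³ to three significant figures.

sample R, M = 3.02×10⁻³

Screen on constraints: cost ≤ 83 $/kg; k ≥ 60.5 W/(m·K). Survivors: sample R, sample H.
Convert each candidate to consistent units, then evaluate M:
  sample R: E = 68.26 GPa, ρ = 2739 kg/m³
  sample H: E = 102.0 GPa, ρ = 8570 kg/m³
  sample R: M = 3.02×10⁻³
  sample H: M = 1.18×10⁻³
Sample R ranks first.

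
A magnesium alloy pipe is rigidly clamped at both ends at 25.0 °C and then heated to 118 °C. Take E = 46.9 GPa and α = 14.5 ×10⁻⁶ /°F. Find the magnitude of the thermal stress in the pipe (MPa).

α = 14.5×10⁻⁶/°F × 9/5 = 26.1×10⁻⁶/K.
ΔT = 93.00 K. Constrained thermal stress σ = E·α·ΔT = 46.90×10³ MPa × 26.1×10⁻⁶ × 93.00 = 114 MPa (compressive).

114 MPa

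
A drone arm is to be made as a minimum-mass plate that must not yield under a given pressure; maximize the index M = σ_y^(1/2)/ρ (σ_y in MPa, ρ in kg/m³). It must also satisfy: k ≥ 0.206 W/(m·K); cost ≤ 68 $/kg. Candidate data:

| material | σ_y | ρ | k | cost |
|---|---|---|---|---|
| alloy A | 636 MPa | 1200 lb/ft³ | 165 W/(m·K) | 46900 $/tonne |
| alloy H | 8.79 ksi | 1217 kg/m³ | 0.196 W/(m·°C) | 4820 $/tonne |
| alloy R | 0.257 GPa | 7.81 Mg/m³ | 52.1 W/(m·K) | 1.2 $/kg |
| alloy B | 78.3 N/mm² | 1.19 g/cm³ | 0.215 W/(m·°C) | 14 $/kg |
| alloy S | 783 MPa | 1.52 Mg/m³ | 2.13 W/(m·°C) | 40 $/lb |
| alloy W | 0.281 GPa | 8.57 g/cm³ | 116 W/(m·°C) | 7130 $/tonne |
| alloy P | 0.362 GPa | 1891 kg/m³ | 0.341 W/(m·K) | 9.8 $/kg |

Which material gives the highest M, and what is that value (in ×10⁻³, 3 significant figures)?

alloy P, M = 10.1×10⁻³

Screen on constraints: k ≥ 0.206 W/(m·K); cost ≤ 68 $/kg. Survivors: alloy A, alloy R, alloy B, alloy W, alloy P.
Putting every candidate on a common basis:
  alloy A: σ_y = 636.0 MPa, ρ = 19220 kg/m³
  alloy R: σ_y = 257.0 MPa, ρ = 7810 kg/m³
  alloy B: σ_y = 78.30 MPa, ρ = 1190 kg/m³
  alloy W: σ_y = 281.0 MPa, ρ = 8570 kg/m³
  alloy P: σ_y = 362.0 MPa, ρ = 1891 kg/m³
  alloy P: M = 10.1×10⁻³
  alloy B: M = 7.44×10⁻³
  alloy R: M = 2.05×10⁻³
  alloy W: M = 1.96×10⁻³
  alloy A: M = 1.31×10⁻³
Alloy P has the largest M.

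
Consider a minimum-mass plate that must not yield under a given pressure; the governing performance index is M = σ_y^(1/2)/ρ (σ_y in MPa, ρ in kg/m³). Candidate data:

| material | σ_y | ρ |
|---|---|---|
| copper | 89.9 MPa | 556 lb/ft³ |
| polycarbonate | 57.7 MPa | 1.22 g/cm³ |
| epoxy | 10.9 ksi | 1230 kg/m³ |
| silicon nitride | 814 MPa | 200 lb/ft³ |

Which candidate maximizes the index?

Convert each candidate to consistent units, then evaluate M:
  copper: σ_y = 89.90 MPa, ρ = 8906 kg/m³
  polycarbonate: σ_y = 57.70 MPa, ρ = 1220 kg/m³
  epoxy: σ_y = 75.15 MPa, ρ = 1230 kg/m³
  silicon nitride: σ_y = 814.0 MPa, ρ = 3204 kg/m³
  silicon nitride: M = 8.91×10⁻³
  epoxy: M = 7.05×10⁻³
  polycarbonate: M = 6.23×10⁻³
  copper: M = 1.06×10⁻³
Highest index: silicon nitride.

silicon nitride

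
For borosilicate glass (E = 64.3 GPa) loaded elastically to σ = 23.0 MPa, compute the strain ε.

ε = σ/E = 23.0 / 64300 = 3.58×10⁻⁴.

3.58×10⁻⁴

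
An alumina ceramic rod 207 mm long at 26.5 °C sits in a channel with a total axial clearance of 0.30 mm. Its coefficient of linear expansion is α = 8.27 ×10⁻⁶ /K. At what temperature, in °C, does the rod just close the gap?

202 °C

α·L₀·ΔT = 0.3 mm ⇒ ΔT = 0.3 / (8.27×10⁻⁶ × 207.0) = 175.2 K.
T = 26.5 + 175.2 = 201.7 °C.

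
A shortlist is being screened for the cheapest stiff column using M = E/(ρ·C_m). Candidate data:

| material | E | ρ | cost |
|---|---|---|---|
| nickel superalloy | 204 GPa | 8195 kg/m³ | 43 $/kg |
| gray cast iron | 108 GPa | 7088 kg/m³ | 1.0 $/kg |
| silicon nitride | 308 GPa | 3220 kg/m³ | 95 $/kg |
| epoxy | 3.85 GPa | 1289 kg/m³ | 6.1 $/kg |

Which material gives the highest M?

Computing M directly (units already consistent):
  gray cast iron: M = 15.2 MN·m per $
  silicon nitride: M = 1.01 MN·m per $
  nickel superalloy: M = 0.579 MN·m per $
  epoxy: M = 0.490 MN·m per $
The maximum is for gray cast iron.

gray cast iron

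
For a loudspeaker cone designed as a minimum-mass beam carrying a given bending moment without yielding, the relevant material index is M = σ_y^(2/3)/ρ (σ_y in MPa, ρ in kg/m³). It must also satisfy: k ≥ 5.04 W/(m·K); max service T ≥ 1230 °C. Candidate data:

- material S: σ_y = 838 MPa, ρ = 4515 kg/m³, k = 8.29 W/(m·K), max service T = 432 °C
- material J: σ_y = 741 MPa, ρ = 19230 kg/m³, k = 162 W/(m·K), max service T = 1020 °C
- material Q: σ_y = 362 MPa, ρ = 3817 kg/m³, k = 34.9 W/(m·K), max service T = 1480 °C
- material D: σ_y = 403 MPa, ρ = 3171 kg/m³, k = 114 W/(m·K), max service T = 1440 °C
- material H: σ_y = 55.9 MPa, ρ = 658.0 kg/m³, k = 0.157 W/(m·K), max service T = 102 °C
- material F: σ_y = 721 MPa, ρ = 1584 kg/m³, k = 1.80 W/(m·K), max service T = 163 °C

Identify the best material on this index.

Screen on constraints: k ≥ 5.04 W/(m·K); max service T ≥ 1230 °C. Survivors: material Q, material D.
Evaluate M for each candidate:
  material D: M = 17.2×10⁻³
  material Q: M = 13.3×10⁻³
Material D has the largest M.

material D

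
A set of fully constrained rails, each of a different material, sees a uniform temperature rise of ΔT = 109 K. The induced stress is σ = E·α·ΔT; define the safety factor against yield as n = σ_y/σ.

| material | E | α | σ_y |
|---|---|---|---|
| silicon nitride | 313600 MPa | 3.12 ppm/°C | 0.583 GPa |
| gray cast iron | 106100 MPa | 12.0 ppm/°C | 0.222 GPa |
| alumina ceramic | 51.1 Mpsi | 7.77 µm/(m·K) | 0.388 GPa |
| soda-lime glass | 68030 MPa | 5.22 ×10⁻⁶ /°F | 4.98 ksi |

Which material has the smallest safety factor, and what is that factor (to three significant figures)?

Converting E to GPa, α to ×10⁻⁶/K, σ_y to MPa, then σ and n for each:
  silicon nitride: E = 313.6, α = 3.12, σ_y = 583.0 → σ = 107 MPa, n = 5.47
  gray cast iron: E = 106.1, α = 12.0, σ_y = 222.0 → σ = 139 MPa, n = 1.60
  alumina ceramic: E = 352.3, α = 7.77, σ_y = 388.0 → σ = 298 MPa, n = 1.30
  soda-lime glass: E = 68.03, α = 9.40, σ_y = 34.34 → σ = 69.7 MPa, n = 0.493
Soda-lime glass has the lowest safety factor, n = 0.493.

soda-lime glass, n = 0.493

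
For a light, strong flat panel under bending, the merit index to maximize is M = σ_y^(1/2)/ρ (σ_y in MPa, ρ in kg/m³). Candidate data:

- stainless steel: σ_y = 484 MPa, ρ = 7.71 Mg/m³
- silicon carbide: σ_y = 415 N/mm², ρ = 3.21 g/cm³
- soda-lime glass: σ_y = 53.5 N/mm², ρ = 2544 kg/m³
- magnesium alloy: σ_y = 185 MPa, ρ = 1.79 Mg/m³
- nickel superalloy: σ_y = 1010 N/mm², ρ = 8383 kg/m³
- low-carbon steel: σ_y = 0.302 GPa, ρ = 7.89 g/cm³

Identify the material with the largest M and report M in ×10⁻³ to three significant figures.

After converting to SI:
  stainless steel: σ_y = 484.0 MPa, ρ = 7710 kg/m³
  silicon carbide: σ_y = 415.0 MPa, ρ = 3210 kg/m³
  soda-lime glass: σ_y = 53.50 MPa, ρ = 2544 kg/m³
  magnesium alloy: σ_y = 185.0 MPa, ρ = 1790 kg/m³
  nickel superalloy: σ_y = 1010 MPa, ρ = 8383 kg/m³
  low-carbon steel: σ_y = 302.0 MPa, ρ = 7890 kg/m³
  magnesium alloy: M = 7.60×10⁻³
  silicon carbide: M = 6.35×10⁻³
  nickel superalloy: M = 3.79×10⁻³
  soda-lime glass: M = 2.88×10⁻³
  stainless steel: M = 2.85×10⁻³
  low-carbon steel: M = 2.20×10⁻³
Magnesium alloy has the largest M.

magnesium alloy, M = 7.60×10⁻³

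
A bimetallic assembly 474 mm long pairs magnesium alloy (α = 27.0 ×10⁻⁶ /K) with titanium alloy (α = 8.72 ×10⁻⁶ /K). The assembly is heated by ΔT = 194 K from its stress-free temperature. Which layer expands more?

α(magnesium alloy) = 27.0×10⁻⁶/K vs α(titanium alloy) = 8.72×10⁻⁶/K.
Higher α expands more for the same ΔT: magnesium alloy.

magnesium alloy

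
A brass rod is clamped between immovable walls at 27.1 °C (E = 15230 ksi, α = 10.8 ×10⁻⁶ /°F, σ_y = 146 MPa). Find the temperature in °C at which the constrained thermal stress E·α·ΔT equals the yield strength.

E = 15230 ksi = 105.0 GPa.
α = 10.8×10⁻⁶/°F × 9/5 = 19.4×10⁻⁶/K.
E·α·ΔT = 146.0 MPa ⇒ ΔT = 146.0 / (105.0×10³ × 19.4×10⁻⁶) = 71.52 K.
T = 27.1 + 71.52 = 98.62 °C.

98.6 °C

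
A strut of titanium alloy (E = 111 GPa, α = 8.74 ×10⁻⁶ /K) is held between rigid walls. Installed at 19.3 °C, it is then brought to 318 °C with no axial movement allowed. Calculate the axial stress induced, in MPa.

290 MPa

ΔT = 298.7 K. Constrained thermal stress σ = E·α·ΔT = 111.0×10³ MPa × 8.74×10⁻⁶ × 298.7 = 290 MPa (compressive).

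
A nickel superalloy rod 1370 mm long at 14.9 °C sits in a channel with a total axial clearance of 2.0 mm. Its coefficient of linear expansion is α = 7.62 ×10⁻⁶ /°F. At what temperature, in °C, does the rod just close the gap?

121 °C

α = 7.62×10⁻⁶/°F × 9/5 = 13.7×10⁻⁶/K.
α·L₀·ΔT = 2.0 mm ⇒ ΔT = 2.0 / (13.7×10⁻⁶ × 1370.0) = 106.4 K.
T = 14.9 + 106.4 = 121.3 °C.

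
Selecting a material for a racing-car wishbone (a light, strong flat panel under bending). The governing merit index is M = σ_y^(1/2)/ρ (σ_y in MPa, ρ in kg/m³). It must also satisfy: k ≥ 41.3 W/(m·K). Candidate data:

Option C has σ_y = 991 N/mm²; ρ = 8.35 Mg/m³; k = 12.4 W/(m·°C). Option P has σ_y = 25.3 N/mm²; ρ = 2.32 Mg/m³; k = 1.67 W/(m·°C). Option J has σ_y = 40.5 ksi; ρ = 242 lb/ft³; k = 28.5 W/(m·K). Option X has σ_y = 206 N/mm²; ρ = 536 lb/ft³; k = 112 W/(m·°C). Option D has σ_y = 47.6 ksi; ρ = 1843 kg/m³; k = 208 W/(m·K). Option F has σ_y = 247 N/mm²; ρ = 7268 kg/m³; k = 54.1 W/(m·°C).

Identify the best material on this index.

Screen on constraints: k ≥ 41.3 W/(m·K). Survivors: option X, option D, option F.
After converting to SI:
  option X: σ_y = 206.0 MPa, ρ = 8586 kg/m³
  option D: σ_y = 328.2 MPa, ρ = 1843 kg/m³
  option F: σ_y = 247.0 MPa, ρ = 7268 kg/m³
  option D: M = 9.83×10⁻³
  option F: M = 2.16×10⁻³
  option X: M = 1.67×10⁻³
Highest index: option D.

option D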